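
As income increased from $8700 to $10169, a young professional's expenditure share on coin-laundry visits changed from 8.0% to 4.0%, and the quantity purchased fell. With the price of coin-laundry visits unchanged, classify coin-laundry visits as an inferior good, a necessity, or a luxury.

inferior good

Quantity demanded falls as income rises, so η < 0.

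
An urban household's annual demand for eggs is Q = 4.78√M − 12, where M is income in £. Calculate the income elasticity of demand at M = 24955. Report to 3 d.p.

At M = 24955: Q = 743.104.
dQ/dM = 4.78/(2√M) = 0.0151293 at this income.
η = (dQ/dM)·(M/Q) = 0.0151293 × (24955/743.104) = 0.508.

0.508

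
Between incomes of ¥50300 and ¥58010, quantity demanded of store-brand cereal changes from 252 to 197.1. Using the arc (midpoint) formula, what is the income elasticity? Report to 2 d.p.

ΔQ = 197.1 − 252 = -54.9; midpoint Q̄ = (252 + 197.1)/2 = 224.55.
ΔI = 58010 − 50300 = 7710; midpoint Ī = (50300 + 58010)/2 = 54155.
η = (ΔQ/Q̄) ÷ (ΔI/Ī) = (-54.9/224.55) ÷ (7710/54155) = -1.72.

-1.72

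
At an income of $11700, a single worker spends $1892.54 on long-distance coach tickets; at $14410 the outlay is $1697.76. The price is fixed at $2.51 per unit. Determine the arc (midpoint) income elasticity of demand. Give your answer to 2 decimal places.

-0.52

With a constant price, Q₁ = 1892.54/2.51 = 754.000 and Q₂ = 1697.76/2.51 = 676.398 (equivalently, work directly with expenditure since P cancels).
Midpoint %ΔQ = (1697.76 − 1892.54)/1795.15 = -0.10850; midpoint %ΔI = (14410 − 11700)/13055 = 0.20758.
η = -0.10850 / 0.20758 = -0.52.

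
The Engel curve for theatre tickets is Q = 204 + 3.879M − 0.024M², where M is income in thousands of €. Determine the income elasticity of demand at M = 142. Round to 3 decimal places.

At M = 142: Q = 270.8820.
dQ/dM = 3.879 − 0.048M = -2.93700.
η = (dQ/dM)·(M/Q) = -2.93700 × (142/270.8820) = -1.540.

-1.540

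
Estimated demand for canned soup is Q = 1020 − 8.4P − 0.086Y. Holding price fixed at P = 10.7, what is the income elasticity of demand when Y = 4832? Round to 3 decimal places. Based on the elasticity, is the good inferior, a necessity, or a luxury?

-0.808 (inferior good)

At P = 10.7, Y = 4832: Q = 514.568.
Holding P constant, ∂Q/∂Y = −0.086.
η_Y = (∂Q/∂Y)·(Y/Q) = -0.086 × (4832/514.568) = -0.808.
Since η < 0, this is an inferior good.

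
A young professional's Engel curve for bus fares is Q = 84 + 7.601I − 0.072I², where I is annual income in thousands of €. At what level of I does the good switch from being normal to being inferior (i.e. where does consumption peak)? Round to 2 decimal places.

52.78

dQ/dI = 7.601 − 0.144I.
The good is inferior where dQ/dI < 0. Setting dQ/dI = 0 gives I = 7.601 / 0.144 = 52.78.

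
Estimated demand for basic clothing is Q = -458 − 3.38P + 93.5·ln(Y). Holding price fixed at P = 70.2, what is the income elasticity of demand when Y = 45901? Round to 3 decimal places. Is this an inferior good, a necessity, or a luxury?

At P = 70.2, Y = 45901: Q = 308.376.
Holding P constant, ∂Q/∂Y = 93.5/Y = 0.00203699.
η_Y = (∂Q/∂Y)·(Y/Q) = 0.00203699 × (45901/308.376) = 0.303.
Since 0 < η < 1, this is a necessity.

0.303 (necessity)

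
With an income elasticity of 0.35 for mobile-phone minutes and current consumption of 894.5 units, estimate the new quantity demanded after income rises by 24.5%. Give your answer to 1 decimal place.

971.2

%ΔQ ≈ η × %ΔI = 0.35 × 24.5% = 8.575%.
New Q ≈ 894.5 × (1 + 0.08575) = 971.2.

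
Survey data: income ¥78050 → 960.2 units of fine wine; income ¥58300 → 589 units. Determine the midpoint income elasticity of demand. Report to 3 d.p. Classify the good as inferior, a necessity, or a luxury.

1.654 (luxury)

ΔQ = 589 − 960.2 = -371.2; midpoint Q̄ = (960.2 + 589)/2 = 774.6.
ΔI = 58300 − 78050 = -19750; midpoint Ī = (78050 + 58300)/2 = 68175.
η = (ΔQ/Q̄) ÷ (ΔI/Ī) = (-371.2/774.6) ÷ (-19750/68175) = 1.654.
η > 1 ⇒ luxury.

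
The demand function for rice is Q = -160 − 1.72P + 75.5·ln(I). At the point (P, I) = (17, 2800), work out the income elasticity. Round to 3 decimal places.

At P = 17, I = 2800: Q = 410.032.
Holding P constant, ∂Q/∂I = 75.5/I = 0.0269643.
η_I = (∂Q/∂I)·(I/Q) = 0.0269643 × (2800/410.032) = 0.184.

0.184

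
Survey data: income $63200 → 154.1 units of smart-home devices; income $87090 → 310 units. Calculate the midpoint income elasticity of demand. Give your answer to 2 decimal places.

2.11

ΔQ = 310 − 154.1 = 155.9; midpoint Q̄ = (154.1 + 310)/2 = 232.05.
ΔI = 87090 − 63200 = 23890; midpoint Ī = (63200 + 87090)/2 = 75145.
η = (ΔQ/Q̄) ÷ (ΔI/Ī) = (155.9/232.05) ÷ (23890/75145) = 2.11.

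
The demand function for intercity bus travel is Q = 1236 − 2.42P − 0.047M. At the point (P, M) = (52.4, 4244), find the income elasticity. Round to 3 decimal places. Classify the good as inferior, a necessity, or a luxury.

-0.219 (inferior good)

At P = 52.4, M = 4244: Q = 909.724.
Holding P constant, ∂Q/∂M = −0.047.
η_M = (∂Q/∂M)·(M/Q) = -0.047 × (4244/909.724) = -0.219.
Since η < 0, this is an inferior good.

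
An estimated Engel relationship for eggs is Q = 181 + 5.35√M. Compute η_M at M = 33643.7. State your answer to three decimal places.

0.422

At M = 33643.7: Q = 1162.309.
dQ/dM = 5.35/(2√M) = 0.0145838 at this income.
η = (dQ/dM)·(M/Q) = 0.0145838 × (33643.7/1162.309) = 0.422.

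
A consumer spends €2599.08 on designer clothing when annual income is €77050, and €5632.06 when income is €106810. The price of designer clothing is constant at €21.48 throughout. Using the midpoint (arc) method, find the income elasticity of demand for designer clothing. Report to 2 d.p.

2.28

With a constant price, Q₁ = 2599.08/21.48 = 121.000 and Q₂ = 5632.06/21.48 = 262.200 (equivalently, work directly with expenditure since P cancels).
Midpoint %ΔQ = (5632.06 − 2599.08)/4115.57 = 0.73695; midpoint %ΔI = (106810 − 77050)/91930 = 0.32372.
η = 0.73695 / 0.32372 = 2.28.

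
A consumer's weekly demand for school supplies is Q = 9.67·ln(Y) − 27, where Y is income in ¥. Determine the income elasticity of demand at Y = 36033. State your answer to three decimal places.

At Y = 36033: Q = 74.459.
dQ/dY = 9.67/Y = 0.000268365 at this income.
η = (dQ/dY)·(Y/Q) = 0.000268365 × (36033/74.459) = 0.130.

0.130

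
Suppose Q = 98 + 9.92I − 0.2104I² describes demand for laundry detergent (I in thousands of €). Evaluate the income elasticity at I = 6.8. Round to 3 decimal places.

0.308

At I = 6.8: Q = 155.7271.
dQ/dI = 9.92 − 0.4208I = 7.05856.
η = (dQ/dI)·(I/Q) = 7.05856 × (6.8/155.7271) = 0.308.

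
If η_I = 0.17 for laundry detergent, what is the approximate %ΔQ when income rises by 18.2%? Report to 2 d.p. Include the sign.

3.09%

%ΔQ ≈ η × %ΔI = 0.17 × 18.2% = 3.09%.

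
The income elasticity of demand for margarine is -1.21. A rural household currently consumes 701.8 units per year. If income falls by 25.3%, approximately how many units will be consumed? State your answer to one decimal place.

%ΔQ ≈ η × %ΔI = -1.21 × (-25.3%) = 30.613%.
New Q ≈ 701.8 × (1 + 0.30613) = 916.6.

916.6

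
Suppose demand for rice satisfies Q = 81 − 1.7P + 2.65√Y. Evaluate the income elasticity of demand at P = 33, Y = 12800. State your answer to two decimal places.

0.46

At P = 33, Y = 12800: Q = 324.713.
Holding P constant, ∂Q/∂Y = 2.65/(2√Y) = 0.0117115.
η_Y = (∂Q/∂Y)·(Y/Q) = 0.0117115 × (12800/324.713) = 0.46.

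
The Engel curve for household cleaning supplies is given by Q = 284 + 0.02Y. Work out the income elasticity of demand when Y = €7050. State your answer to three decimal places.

0.332

At Y = 7050: Q = 425.000.
dQ/dY = 0.02.
η = (dQ/dY)·(Y/Q) = 0.02 × (7050/425.000) = 0.332.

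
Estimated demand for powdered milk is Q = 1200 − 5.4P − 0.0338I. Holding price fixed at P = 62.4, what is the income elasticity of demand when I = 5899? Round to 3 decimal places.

-0.300

At P = 62.4, I = 5899: Q = 663.654.
Holding P constant, ∂Q/∂I = −0.0338.
η_I = (∂Q/∂I)·(I/Q) = -0.0338 × (5899/663.654) = -0.300.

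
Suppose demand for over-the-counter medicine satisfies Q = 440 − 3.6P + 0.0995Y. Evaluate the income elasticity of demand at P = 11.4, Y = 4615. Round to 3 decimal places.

At P = 11.4, Y = 4615: Q = 858.152.
Holding P constant, ∂Q/∂Y = 0.0995.
η_Y = (∂Q/∂Y)·(Y/Q) = 0.0995 × (4615/858.152) = 0.535.

0.535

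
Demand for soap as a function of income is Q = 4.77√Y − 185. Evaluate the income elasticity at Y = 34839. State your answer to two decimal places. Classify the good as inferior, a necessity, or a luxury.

0.63 (necessity)

At Y = 34839: Q = 705.330.
dQ/dY = 4.77/(2√Y) = 0.0127778 at this income.
η = (dQ/dY)·(Y/Q) = 0.0127778 × (34839/705.330) = 0.63.
Since 0 < η < 1, the good is a necessity.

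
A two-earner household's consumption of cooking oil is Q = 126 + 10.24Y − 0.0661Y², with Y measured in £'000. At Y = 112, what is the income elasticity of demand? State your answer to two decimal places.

-1.15

At Y = 112: Q = 443.7216.
dQ/dY = 10.24 − 0.1322Y = -4.56640.
η = (dQ/dY)·(Y/Q) = -4.56640 × (112/443.7216) = -1.15.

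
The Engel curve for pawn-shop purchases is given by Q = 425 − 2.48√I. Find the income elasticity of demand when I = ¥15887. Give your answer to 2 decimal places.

At I = 15887: Q = 112.412.
dQ/dI = -2.48/(2√I) = -0.00983786 at this income.
η = (dQ/dI)·(I/Q) = -0.00983786 × (15887/112.412) = -1.39.

-1.39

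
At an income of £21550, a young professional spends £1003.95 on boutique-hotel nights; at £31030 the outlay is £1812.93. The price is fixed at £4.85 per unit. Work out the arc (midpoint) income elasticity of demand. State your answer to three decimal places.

With a constant price, Q₁ = 1003.95/4.85 = 207.000 and Q₂ = 1812.93/4.85 = 373.800 (equivalently, work directly with expenditure since P cancels).
Midpoint %ΔQ = (1812.93 − 1003.95)/1408.44 = 0.57438; midpoint %ΔI = (31030 − 21550)/26290 = 0.36059.
η = 0.57438 / 0.36059 = 1.593.

1.593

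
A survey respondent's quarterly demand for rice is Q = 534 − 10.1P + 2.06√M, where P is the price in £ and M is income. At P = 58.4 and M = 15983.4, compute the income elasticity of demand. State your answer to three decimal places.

At P = 58.4, M = 15983.4: Q = 204.596.
Holding P constant, ∂Q/∂M = 2.06/(2√M) = 0.00814709.
η_M = (∂Q/∂M)·(M/Q) = 0.00814709 × (15983.4/204.596) = 0.636.

0.636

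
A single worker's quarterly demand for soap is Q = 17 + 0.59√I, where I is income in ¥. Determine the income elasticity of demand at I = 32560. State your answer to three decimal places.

0.431

At I = 32560: Q = 123.462.
dQ/dI = 0.59/(2√I) = 0.00163486 at this income.
η = (dQ/dI)·(I/Q) = 0.00163486 × (32560/123.462) = 0.431.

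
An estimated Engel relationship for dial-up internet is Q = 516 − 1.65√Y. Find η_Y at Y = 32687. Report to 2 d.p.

-0.69

At Y = 32687: Q = 217.687.
dQ/dY = -1.65/(2√Y) = -0.00456317 at this income.
η = (dQ/dY)·(Y/Q) = -0.00456317 × (32687/217.687) = -0.69.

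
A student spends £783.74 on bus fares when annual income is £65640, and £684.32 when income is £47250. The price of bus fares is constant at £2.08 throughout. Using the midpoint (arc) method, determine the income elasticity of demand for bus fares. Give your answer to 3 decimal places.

With a constant price, Q₁ = 783.74/2.08 = 376.798 and Q₂ = 684.32/2.08 = 329.000 (equivalently, work directly with expenditure since P cancels).
Midpoint %ΔQ = (684.32 − 783.74)/734.03 = -0.13544; midpoint %ΔI = (47250 − 65640)/56445 = -0.32580.
η = -0.13544 / -0.32580 = 0.416.

0.416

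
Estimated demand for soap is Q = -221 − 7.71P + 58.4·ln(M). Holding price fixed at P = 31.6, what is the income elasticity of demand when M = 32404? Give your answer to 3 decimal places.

0.412

At P = 31.6, M = 32404: Q = 141.909.
Holding P constant, ∂Q/∂M = 58.4/M = 0.00180225.
η_M = (∂Q/∂M)·(M/Q) = 0.00180225 × (32404/141.909) = 0.412.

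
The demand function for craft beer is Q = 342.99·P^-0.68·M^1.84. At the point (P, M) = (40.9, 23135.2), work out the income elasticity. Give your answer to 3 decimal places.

1.840

For a multiplicative demand Q = A·P^α·M^β, the income elasticity is β everywhere.
Here β = 1.84, so η = 1.840.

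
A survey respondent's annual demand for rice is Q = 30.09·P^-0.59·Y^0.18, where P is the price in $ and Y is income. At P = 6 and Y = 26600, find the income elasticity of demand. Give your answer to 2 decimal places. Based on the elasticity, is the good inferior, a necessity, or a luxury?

0.18 (necessity)

For a multiplicative demand Q = A·P^α·Y^β, the income elasticity is β everywhere.
Here β = 0.18, so η = 0.18.
Since 0 < η < 1, this is a necessity.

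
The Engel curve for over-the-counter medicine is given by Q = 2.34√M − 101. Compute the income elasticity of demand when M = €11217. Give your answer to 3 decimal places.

0.844

At M = 11217: Q = 146.830.
dQ/dM = 2.34/(2√M) = 0.0110471 at this income.
η = (dQ/dM)·(M/Q) = 0.0110471 × (11217/146.830) = 0.844.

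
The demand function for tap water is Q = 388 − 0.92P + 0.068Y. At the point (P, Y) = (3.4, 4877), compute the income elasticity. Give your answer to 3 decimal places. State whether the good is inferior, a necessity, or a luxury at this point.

At P = 3.4, Y = 4877: Q = 716.508.
Holding P constant, ∂Q/∂Y = 0.068.
η_Y = (∂Q/∂Y)·(Y/Q) = 0.068 × (4877/716.508) = 0.463.
Since 0 < η < 1, this is a necessity.

0.463 (necessity)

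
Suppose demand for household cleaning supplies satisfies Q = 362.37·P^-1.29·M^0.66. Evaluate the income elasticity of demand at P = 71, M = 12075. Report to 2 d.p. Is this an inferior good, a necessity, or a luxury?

For a multiplicative demand Q = A·P^α·M^β, the income elasticity is β everywhere.
Here β = 0.66, so η = 0.66.
Since 0 < η < 1, this is a necessity.

0.66 (necessity)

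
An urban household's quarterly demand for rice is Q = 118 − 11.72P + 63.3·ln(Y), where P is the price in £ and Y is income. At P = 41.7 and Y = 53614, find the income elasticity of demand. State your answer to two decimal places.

At P = 41.7, Y = 53614: Q = 318.585.
Holding P constant, ∂Q/∂Y = 63.3/Y = 0.00118066.
η_Y = (∂Q/∂Y)·(Y/Q) = 0.00118066 × (53614/318.585) = 0.20.

0.20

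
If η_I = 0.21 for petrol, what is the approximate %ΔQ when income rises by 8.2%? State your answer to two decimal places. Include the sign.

1.72%

%ΔQ ≈ η × %ΔI = 0.21 × 8.2% = 1.72%.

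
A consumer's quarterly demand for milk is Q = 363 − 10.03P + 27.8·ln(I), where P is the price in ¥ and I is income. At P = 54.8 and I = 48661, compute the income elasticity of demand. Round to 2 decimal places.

0.25

At P = 54.8, I = 48661: Q = 113.391.
Holding P constant, ∂Q/∂I = 27.8/I = 0.000571299.
η_I = (∂Q/∂I)·(I/Q) = 0.000571299 × (48661/113.391) = 0.25.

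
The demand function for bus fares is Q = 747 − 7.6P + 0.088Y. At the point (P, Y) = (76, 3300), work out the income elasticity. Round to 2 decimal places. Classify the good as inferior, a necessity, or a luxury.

0.63 (necessity)

At P = 76, Y = 3300: Q = 459.800.
Holding P constant, ∂Q/∂Y = 0.088.
η_Y = (∂Q/∂Y)·(Y/Q) = 0.088 × (3300/459.800) = 0.63.
Since 0 < η < 1, this is a necessity.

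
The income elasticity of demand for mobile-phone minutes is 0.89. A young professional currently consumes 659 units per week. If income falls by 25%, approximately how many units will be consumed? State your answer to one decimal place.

512.4

%ΔQ ≈ η × %ΔI = 0.89 × (-25%) = -22.25%.
New Q ≈ 659 × (1 − 0.2225) = 512.4.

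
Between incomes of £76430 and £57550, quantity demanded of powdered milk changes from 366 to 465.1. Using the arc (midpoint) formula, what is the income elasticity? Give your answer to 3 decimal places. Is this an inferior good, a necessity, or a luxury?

-0.846 (inferior good)

ΔQ = 465.1 − 366 = 99.1; midpoint Q̄ = (366 + 465.1)/2 = 415.55.
ΔI = 57550 − 76430 = -18880; midpoint Ī = (76430 + 57550)/2 = 66990.
η = (ΔQ/Q̄) ÷ (ΔI/Ī) = (99.1/415.55) ÷ (-18880/66990) = -0.846.
η < 0 ⇒ inferior good.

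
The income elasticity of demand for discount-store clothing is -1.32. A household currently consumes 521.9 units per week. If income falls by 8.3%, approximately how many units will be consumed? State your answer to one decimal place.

579.1

%ΔQ ≈ η × %ΔI = -1.32 × (-8.3%) = 10.956%.
New Q ≈ 521.9 × (1 + 0.10956) = 579.1.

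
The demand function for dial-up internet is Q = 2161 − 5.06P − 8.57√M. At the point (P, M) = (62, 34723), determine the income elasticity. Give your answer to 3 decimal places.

-3.190

At P = 62, M = 34723: Q = 250.337.
Holding P constant, ∂Q/∂M = -8.57/(2√M) = -0.0229955.
η_M = (∂Q/∂M)·(M/Q) = -0.0229955 × (34723/250.337) = -3.190.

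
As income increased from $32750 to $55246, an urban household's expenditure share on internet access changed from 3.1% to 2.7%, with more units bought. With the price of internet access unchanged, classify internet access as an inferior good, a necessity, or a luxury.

necessity

Quantity rises but the budget share falls as income rises, so 0 < η < 1.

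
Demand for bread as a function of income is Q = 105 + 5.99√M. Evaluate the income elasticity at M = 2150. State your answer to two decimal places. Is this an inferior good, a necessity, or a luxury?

At M = 2150: Q = 382.745.
dQ/dM = 5.99/(2√M) = 0.0645918 at this income.
η = (dQ/dM)·(M/Q) = 0.0645918 × (2150/382.745) = 0.36.
Since 0 < η < 1, the good is a necessity.

0.36 (necessity)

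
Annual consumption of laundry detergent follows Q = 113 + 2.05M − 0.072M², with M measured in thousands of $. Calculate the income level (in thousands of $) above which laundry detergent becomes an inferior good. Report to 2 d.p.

dQ/dM = 2.05 − 0.144M.
The good is inferior where dQ/dM < 0. Setting dQ/dM = 0 gives M = 2.05 / 0.144 = 14.24.

14.24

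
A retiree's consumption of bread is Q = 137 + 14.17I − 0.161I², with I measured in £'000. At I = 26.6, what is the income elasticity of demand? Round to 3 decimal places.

0.373

At I = 26.6: Q = 400.0048.
dQ/dI = 14.17 − 0.322I = 5.60480.
η = (dQ/dI)·(I/Q) = 5.60480 × (26.6/400.0048) = 0.373.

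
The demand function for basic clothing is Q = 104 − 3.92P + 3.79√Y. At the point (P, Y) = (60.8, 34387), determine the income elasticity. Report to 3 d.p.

0.618

At P = 60.8, Y = 34387: Q = 568.471.
Holding P constant, ∂Q/∂Y = 3.79/(2√Y) = 0.0102191.
η_Y = (∂Q/∂Y)·(Y/Q) = 0.0102191 × (34387/568.471) = 0.618.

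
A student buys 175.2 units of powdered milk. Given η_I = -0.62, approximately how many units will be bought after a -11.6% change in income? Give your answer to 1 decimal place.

%ΔQ ≈ η × %ΔI = -0.62 × (-11.6%) = 7.192%.
New Q ≈ 175.2 × (1 + 0.07192) = 187.8.

187.8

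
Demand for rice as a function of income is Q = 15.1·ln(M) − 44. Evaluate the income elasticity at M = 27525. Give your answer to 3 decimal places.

At M = 27525: Q = 110.365.
dQ/dM = 15.1/M = 0.000548592 at this income.
η = (dQ/dM)·(M/Q) = 0.000548592 × (27525/110.365) = 0.137.

0.137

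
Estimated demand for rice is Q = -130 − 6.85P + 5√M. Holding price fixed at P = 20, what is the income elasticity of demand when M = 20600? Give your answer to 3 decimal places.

At P = 20, M = 20600: Q = 450.635.
Holding P constant, ∂Q/∂M = 5/(2√M) = 0.0174183.
η_M = (∂Q/∂M)·(M/Q) = 0.0174183 × (20600/450.635) = 0.796.

0.796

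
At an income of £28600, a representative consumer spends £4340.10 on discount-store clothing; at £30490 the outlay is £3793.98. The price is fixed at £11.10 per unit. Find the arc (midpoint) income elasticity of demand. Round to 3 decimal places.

With a constant price, Q₁ = 4340.10/11.10 = 391.000 and Q₂ = 3793.98/11.10 = 341.800 (equivalently, work directly with expenditure since P cancels).
Midpoint %ΔQ = (3793.98 − 4340.10)/4067.04 = -0.13428; midpoint %ΔI = (30490 − 28600)/29545 = 0.06397.
η = -0.13428 / 0.06397 = -2.099.

-2.099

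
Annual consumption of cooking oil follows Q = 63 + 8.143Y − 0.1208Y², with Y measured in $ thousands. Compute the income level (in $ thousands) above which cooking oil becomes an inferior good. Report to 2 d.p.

dQ/dY = 8.143 − 0.2416Y.
The good is inferior where dQ/dY < 0. Setting dQ/dY = 0 gives Y = 8.143 / 0.2416 = 33.70.

33.70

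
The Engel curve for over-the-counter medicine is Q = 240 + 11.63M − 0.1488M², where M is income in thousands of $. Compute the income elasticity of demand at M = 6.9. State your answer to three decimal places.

0.211

At M = 6.9: Q = 313.1626.
dQ/dM = 11.63 − 0.2976M = 9.57656.
η = (dQ/dM)·(M/Q) = 9.57656 × (6.9/313.1626) = 0.211.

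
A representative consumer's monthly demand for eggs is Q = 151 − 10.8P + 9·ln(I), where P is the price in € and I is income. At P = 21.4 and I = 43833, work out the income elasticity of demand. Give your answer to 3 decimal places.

At P = 21.4, I = 43833: Q = 16.073.
Holding P constant, ∂Q/∂I = 9/I = 0.000205325.
η_I = (∂Q/∂I)·(I/Q) = 0.000205325 × (43833/16.073) = 0.560.

0.560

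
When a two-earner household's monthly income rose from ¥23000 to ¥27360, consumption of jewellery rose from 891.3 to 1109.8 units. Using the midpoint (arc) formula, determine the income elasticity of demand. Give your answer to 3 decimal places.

1.261

ΔQ = 1109.8 − 891.3 = 218.5; midpoint Q̄ = (891.3 + 1109.8)/2 = 1000.55.
ΔI = 27360 − 23000 = 4360; midpoint Ī = (23000 + 27360)/2 = 25180.
η = (ΔQ/Q̄) ÷ (ΔI/Ī) = (218.5/1000.55) ÷ (4360/25180) = 1.261.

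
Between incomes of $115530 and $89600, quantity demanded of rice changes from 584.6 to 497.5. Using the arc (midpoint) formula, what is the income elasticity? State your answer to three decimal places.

0.637

ΔQ = 497.5 − 584.6 = -87.1; midpoint Q̄ = (584.6 + 497.5)/2 = 541.05.
ΔI = 89600 − 115530 = -25930; midpoint Ī = (115530 + 89600)/2 = 102565.
η = (ΔQ/Q̄) ÷ (ΔI/Ī) = (-87.1/541.05) ÷ (-25930/102565) = 0.637.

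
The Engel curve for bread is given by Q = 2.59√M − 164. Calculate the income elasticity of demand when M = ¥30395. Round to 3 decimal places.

0.785

At M = 30395: Q = 287.545.
dQ/dM = 2.59/(2√M) = 0.00742795 at this income.
η = (dQ/dM)·(M/Q) = 0.00742795 × (30395/287.545) = 0.785.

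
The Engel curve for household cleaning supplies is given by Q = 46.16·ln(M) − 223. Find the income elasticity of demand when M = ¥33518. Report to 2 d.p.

At M = 33518: Q = 257.980.
dQ/dM = 46.16/M = 0.00137717 at this income.
η = (dQ/dM)·(M/Q) = 0.00137717 × (33518/257.980) = 0.18.

0.18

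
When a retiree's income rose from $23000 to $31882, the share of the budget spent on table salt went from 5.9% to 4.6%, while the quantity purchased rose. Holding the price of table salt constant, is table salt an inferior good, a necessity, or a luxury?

necessity

Quantity rises but the budget share falls as income rises, so 0 < η < 1.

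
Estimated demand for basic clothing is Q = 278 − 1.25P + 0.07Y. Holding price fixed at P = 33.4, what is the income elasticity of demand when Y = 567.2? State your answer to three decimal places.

0.144

At P = 33.4, Y = 567.2: Q = 275.954.
Holding P constant, ∂Q/∂Y = 0.07.
η_Y = (∂Q/∂Y)·(Y/Q) = 0.07 × (567.2/275.954) = 0.144.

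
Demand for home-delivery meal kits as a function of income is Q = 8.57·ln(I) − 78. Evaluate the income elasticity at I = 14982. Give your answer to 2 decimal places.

1.95

At I = 14982: Q = 4.397.
dQ/dI = 8.57/I = 0.00057202 at this income.
η = (dQ/dI)·(I/Q) = 0.00057202 × (14982/4.397) = 1.95.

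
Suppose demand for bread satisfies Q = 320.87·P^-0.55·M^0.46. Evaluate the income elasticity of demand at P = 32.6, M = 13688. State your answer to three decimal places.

0.460

For a multiplicative demand Q = A·P^α·M^β, the income elasticity is β everywhere.
Here β = 0.46, so η = 0.460.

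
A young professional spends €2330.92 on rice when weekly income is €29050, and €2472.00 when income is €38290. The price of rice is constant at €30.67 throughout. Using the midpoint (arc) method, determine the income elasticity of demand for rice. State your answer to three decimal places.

0.214

With a constant price, Q₁ = 2330.92/30.67 = 76.000 and Q₂ = 2472.00/30.67 = 80.600 (equivalently, work directly with expenditure since P cancels).
Midpoint %ΔQ = (2472.00 − 2330.92)/2401.46 = 0.05875; midpoint %ΔI = (38290 − 29050)/33670 = 0.27443.
η = 0.05875 / 0.27443 = 0.214.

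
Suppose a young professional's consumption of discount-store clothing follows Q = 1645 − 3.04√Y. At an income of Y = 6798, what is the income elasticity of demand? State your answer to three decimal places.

At Y = 6798: Q = 1394.352.
dQ/dY = -3.04/(2√Y) = -0.0184354 at this income.
η = (dQ/dY)·(Y/Q) = -0.0184354 × (6798/1394.352) = -0.090.

-0.090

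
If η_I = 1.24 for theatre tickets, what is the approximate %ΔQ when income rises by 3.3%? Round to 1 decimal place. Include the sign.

4.1%

%ΔQ ≈ η × %ΔI = 1.24 × 3.3% = 4.1%.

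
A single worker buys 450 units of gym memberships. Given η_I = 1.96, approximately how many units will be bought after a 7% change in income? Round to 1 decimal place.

511.7

%ΔQ ≈ η × %ΔI = 1.96 × 7% = 13.72%.
New Q ≈ 450 × (1 + 0.1372) = 511.7.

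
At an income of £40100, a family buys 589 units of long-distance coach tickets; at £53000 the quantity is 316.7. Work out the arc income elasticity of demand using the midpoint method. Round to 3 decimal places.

-2.170

ΔQ = 316.7 − 589 = -272.3; midpoint Q̄ = (589 + 316.7)/2 = 452.85.
ΔI = 53000 − 40100 = 12900; midpoint Ī = (40100 + 53000)/2 = 46550.
η = (ΔQ/Q̄) ÷ (ΔI/Ī) = (-272.3/452.85) ÷ (12900/46550) = -2.170.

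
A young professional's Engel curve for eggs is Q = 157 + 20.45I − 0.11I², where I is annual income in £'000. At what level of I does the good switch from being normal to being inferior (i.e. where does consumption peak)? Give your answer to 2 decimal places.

dQ/dI = 20.45 − 0.22I.
The good is inferior where dQ/dI < 0. Setting dQ/dI = 0 gives I = 20.45 / 0.22 = 92.95.

92.95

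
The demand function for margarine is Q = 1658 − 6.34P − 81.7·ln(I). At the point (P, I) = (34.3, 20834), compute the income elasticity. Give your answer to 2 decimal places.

At P = 34.3, I = 20834: Q = 628.085.
Holding P constant, ∂Q/∂I = -81.7/I = -0.00392147.
η_I = (∂Q/∂I)·(I/Q) = -0.00392147 × (20834/628.085) = -0.13.

-0.13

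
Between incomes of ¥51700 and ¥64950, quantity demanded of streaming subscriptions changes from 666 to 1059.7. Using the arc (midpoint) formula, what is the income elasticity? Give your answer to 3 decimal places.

2.008

ΔQ = 1059.7 − 666 = 393.7; midpoint Q̄ = (666 + 1059.7)/2 = 862.85.
ΔI = 64950 − 51700 = 13250; midpoint Ī = (51700 + 64950)/2 = 58325.
η = (ΔQ/Q̄) ÷ (ΔI/Ī) = (393.7/862.85) ÷ (13250/58325) = 2.008.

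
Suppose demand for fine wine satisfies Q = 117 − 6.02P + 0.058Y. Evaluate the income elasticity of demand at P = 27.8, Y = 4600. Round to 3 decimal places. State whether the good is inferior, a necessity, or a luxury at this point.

At P = 27.8, Y = 4600: Q = 216.444.
Holding P constant, ∂Q/∂Y = 0.058.
η_Y = (∂Q/∂Y)·(Y/Q) = 0.058 × (4600/216.444) = 1.233.
Since η > 1, this is a luxury.

1.233 (luxury)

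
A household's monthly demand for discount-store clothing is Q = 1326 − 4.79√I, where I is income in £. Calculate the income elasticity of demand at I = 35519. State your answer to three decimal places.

At I = 35519: Q = 423.253.
dQ/dI = -4.79/(2√I) = -0.0127079 at this income.
η = (dQ/dI)·(I/Q) = -0.0127079 × (35519/423.253) = -1.066.

-1.066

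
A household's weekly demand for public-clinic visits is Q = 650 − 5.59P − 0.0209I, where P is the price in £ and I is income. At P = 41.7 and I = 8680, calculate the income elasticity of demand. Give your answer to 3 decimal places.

At P = 41.7, I = 8680: Q = 235.485.
Holding P constant, ∂Q/∂I = −0.0209.
η_I = (∂Q/∂I)·(I/Q) = -0.0209 × (8680/235.485) = -0.770.

-0.770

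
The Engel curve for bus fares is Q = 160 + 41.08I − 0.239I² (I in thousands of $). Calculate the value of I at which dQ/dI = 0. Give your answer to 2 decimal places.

85.94

dQ/dI = 41.08 − 0.478I.
The good is inferior where dQ/dI < 0. Setting dQ/dI = 0 gives I = 41.08 / 0.478 = 85.94.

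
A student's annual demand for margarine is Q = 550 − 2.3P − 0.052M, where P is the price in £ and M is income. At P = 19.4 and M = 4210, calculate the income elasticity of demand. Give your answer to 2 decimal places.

At P = 19.4, M = 4210: Q = 286.460.
Holding P constant, ∂Q/∂M = −0.052.
η_M = (∂Q/∂M)·(M/Q) = -0.052 × (4210/286.460) = -0.76.

-0.76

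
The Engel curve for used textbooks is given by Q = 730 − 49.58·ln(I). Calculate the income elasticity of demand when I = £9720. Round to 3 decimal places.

At I = 9720: Q = 274.759.
dQ/dI = -49.58/I = -0.00510082 at this income.
η = (dQ/dI)·(I/Q) = -0.00510082 × (9720/274.759) = -0.180.

-0.180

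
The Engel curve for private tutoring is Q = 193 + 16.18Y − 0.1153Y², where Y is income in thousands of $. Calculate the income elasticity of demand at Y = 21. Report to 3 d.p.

At Y = 21: Q = 481.9327.
dQ/dY = 16.18 − 0.2306Y = 11.33740.
η = (dQ/dY)·(Y/Q) = 11.33740 × (21/481.9327) = 0.494.

0.494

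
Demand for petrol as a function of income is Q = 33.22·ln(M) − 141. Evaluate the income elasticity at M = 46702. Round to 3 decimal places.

At M = 46702: Q = 216.166.
dQ/dM = 33.22/M = 0.000711319 at this income.
η = (dQ/dM)·(M/Q) = 0.000711319 × (46702/216.166) = 0.154.

0.154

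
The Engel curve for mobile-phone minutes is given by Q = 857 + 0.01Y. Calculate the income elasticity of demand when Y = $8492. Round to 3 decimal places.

At Y = 8492: Q = 941.920.
dQ/dY = 0.01.
η = (dQ/dY)·(Y/Q) = 0.01 × (8492/941.920) = 0.090.

0.090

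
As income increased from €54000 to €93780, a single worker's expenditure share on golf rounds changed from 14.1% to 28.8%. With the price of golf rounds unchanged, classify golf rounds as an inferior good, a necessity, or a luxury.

The budget share rises as income rises, so η > 1.

luxury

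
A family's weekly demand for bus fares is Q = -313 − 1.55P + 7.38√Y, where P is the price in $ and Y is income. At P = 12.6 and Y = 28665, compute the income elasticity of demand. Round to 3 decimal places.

At P = 12.6, Y = 28665: Q = 916.959.
Holding P constant, ∂Q/∂Y = 7.38/(2√Y) = 0.0217947.
η_Y = (∂Q/∂Y)·(Y/Q) = 0.0217947 × (28665/916.959) = 0.681.

0.681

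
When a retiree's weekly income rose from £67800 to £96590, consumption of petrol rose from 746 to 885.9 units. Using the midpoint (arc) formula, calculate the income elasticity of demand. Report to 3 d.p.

0.490

ΔQ = 885.9 − 746 = 139.9; midpoint Q̄ = (746 + 885.9)/2 = 815.95.
ΔI = 96590 − 67800 = 28790; midpoint Ī = (67800 + 96590)/2 = 82195.
η = (ΔQ/Q̄) ÷ (ΔI/Ī) = (139.9/815.95) ÷ (28790/82195) = 0.490.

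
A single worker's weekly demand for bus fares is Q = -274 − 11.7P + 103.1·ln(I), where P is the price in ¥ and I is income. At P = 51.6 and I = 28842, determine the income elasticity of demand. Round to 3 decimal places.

At P = 51.6, I = 28842: Q = 181.075.
Holding P constant, ∂Q/∂I = 103.1/I = 0.00357465.
η_I = (∂Q/∂I)·(I/Q) = 0.00357465 × (28842/181.075) = 0.569.

0.569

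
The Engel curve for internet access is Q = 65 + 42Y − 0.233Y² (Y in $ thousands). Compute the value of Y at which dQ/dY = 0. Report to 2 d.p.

90.13

dQ/dY = 42 − 0.466Y.
The good is inferior where dQ/dY < 0. Setting dQ/dY = 0 gives Y = 42 / 0.466 = 90.13.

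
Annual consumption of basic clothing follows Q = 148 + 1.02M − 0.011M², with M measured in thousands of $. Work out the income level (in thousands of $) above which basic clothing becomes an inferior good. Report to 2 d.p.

46.36

dQ/dM = 1.02 − 0.022M.
The good is inferior where dQ/dM < 0. Setting dQ/dM = 0 gives M = 1.02 / 0.022 = 46.36.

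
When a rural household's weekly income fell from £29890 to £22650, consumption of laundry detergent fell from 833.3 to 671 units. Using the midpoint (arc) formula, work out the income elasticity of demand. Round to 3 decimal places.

ΔQ = 671 − 833.3 = -162.3; midpoint Q̄ = (833.3 + 671)/2 = 752.15.
ΔI = 22650 − 29890 = -7240; midpoint Ī = (29890 + 22650)/2 = 26270.
η = (ΔQ/Q̄) ÷ (ΔI/Ī) = (-162.3/752.15) ÷ (-7240/26270) = 0.783.

0.783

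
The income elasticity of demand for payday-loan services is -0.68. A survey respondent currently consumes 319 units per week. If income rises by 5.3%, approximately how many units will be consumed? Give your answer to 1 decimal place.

307.5

%ΔQ ≈ η × %ΔI = -0.68 × 5.3% = -3.604%.
New Q ≈ 319 × (1 − 0.03604) = 307.5.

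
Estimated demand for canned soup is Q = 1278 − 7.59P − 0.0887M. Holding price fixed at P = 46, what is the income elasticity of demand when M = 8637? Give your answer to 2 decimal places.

-4.71

At P = 46, M = 8637: Q = 162.758.
Holding P constant, ∂Q/∂M = −0.0887.
η_M = (∂Q/∂M)·(M/Q) = -0.0887 × (8637/162.758) = -4.71.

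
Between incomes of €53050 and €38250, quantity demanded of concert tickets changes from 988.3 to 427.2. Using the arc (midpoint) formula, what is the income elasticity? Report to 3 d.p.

ΔQ = 427.2 − 988.3 = -561.1; midpoint Q̄ = (988.3 + 427.2)/2 = 707.75.
ΔI = 38250 − 53050 = -14800; midpoint Ī = (53050 + 38250)/2 = 45650.
η = (ΔQ/Q̄) ÷ (ΔI/Ī) = (-561.1/707.75) ÷ (-14800/45650) = 2.445.

2.445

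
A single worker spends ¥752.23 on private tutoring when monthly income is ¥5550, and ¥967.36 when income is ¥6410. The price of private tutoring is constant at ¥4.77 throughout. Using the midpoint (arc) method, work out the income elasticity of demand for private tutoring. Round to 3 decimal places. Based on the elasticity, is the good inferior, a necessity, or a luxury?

With a constant price, Q₁ = 752.23/4.77 = 157.700 and Q₂ = 967.36/4.77 = 202.801 (equivalently, work directly with expenditure since P cancels).
Midpoint %ΔQ = (967.36 − 752.23)/859.80 = 0.25021; midpoint %ΔI = (6410 − 5550)/5980 = 0.14381.
η = 0.25021 / 0.14381 = 1.740.
η > 1 ⇒ luxury.

1.740 (luxury)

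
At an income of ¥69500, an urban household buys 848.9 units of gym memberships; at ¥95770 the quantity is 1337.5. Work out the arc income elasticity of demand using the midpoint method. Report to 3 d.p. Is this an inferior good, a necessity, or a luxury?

ΔQ = 1337.5 − 848.9 = 488.6; midpoint Q̄ = (848.9 + 1337.5)/2 = 1093.2.
ΔI = 95770 − 69500 = 26270; midpoint Ī = (69500 + 95770)/2 = 82635.
η = (ΔQ/Q̄) ÷ (ΔI/Ī) = (488.6/1093.2) ÷ (26270/82635) = 1.406.
η > 1 ⇒ luxury.

1.406 (luxury)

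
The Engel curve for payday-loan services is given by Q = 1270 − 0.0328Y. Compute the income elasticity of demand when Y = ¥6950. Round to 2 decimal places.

-0.22

At Y = 6950: Q = 1042.040.
dQ/dY = −0.0328.
η = (dQ/dY)·(Y/Q) = -0.0328 × (6950/1042.040) = -0.22.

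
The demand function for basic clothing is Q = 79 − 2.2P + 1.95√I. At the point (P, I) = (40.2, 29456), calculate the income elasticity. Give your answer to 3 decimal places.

At P = 40.2, I = 29456: Q = 325.234.
Holding P constant, ∂Q/∂I = 1.95/(2√I) = 0.00568091.
η_I = (∂Q/∂I)·(I/Q) = 0.00568091 × (29456/325.234) = 0.515.

0.515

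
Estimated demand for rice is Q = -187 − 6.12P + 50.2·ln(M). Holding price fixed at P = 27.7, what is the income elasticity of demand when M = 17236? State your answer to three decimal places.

0.377

At P = 27.7, M = 17236: Q = 133.165.
Holding P constant, ∂Q/∂M = 50.2/M = 0.00291251.
η_M = (∂Q/∂M)·(M/Q) = 0.00291251 × (17236/133.165) = 0.377.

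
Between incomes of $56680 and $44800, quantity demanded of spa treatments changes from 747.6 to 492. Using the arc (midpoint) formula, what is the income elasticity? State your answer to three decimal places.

ΔQ = 492 − 747.6 = -255.6; midpoint Q̄ = (747.6 + 492)/2 = 619.8.
ΔI = 44800 − 56680 = -11880; midpoint Ī = (56680 + 44800)/2 = 50740.
η = (ΔQ/Q̄) ÷ (ΔI/Ī) = (-255.6/619.8) ÷ (-11880/50740) = 1.761.

1.761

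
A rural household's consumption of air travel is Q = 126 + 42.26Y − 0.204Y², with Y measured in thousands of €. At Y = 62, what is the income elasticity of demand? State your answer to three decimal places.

At Y = 62: Q = 1961.9440.
dQ/dY = 42.26 − 0.408Y = 16.96400.
η = (dQ/dY)·(Y/Q) = 16.96400 × (62/1961.9440) = 0.536.

0.536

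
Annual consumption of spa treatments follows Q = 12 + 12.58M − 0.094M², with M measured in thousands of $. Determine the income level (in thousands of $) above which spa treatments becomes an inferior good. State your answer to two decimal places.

dQ/dM = 12.58 − 0.188M.
The good is inferior where dQ/dM < 0. Setting dQ/dM = 0 gives M = 12.58 / 0.188 = 66.91.

66.91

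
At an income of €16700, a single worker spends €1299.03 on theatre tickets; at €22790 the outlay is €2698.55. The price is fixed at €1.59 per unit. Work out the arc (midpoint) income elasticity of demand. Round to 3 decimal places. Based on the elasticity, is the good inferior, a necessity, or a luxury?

With a constant price, Q₁ = 1299.03/1.59 = 817.000 and Q₂ = 2698.55/1.59 = 1697.201 (equivalently, work directly with expenditure since P cancels).
Midpoint %ΔQ = (2698.55 − 1299.03)/1998.79 = 0.70018; midpoint %ΔI = (22790 − 16700)/19745 = 0.30843.
η = 0.70018 / 0.30843 = 2.270.
η > 1 ⇒ luxury.

2.270 (luxury)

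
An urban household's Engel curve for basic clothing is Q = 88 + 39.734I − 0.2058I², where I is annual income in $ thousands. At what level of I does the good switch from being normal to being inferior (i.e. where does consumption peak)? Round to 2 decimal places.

96.54

dQ/dI = 39.734 − 0.4116I.
The good is inferior where dQ/dI < 0. Setting dQ/dI = 0 gives I = 39.734 / 0.4116 = 96.54.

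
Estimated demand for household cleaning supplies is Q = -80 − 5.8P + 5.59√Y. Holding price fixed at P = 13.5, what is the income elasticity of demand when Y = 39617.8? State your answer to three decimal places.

0.583

At P = 13.5, Y = 39617.8: Q = 954.346.
Holding P constant, ∂Q/∂Y = 5.59/(2√Y) = 0.0140422.
η_Y = (∂Q/∂Y)·(Y/Q) = 0.0140422 × (39617.8/954.346) = 0.583.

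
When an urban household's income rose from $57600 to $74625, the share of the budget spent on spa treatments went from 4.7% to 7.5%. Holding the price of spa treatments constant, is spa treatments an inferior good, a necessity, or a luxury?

luxury

The budget share rises as income rises, so η > 1.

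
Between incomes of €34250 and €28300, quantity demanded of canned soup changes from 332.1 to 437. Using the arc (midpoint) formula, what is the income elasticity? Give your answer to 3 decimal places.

ΔQ = 437 − 332.1 = 104.9; midpoint Q̄ = (332.1 + 437)/2 = 384.55.
ΔI = 28300 − 34250 = -5950; midpoint Ī = (34250 + 28300)/2 = 31275.
η = (ΔQ/Q̄) ÷ (ΔI/Ī) = (104.9/384.55) ÷ (-5950/31275) = -1.434.

-1.434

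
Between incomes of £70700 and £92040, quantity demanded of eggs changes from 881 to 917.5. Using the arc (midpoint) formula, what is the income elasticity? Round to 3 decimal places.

0.155

ΔQ = 917.5 − 881 = 36.5; midpoint Q̄ = (881 + 917.5)/2 = 899.25.
ΔI = 92040 − 70700 = 21340; midpoint Ī = (70700 + 92040)/2 = 81370.
η = (ΔQ/Q̄) ÷ (ΔI/Ī) = (36.5/899.25) ÷ (21340/81370) = 0.155.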